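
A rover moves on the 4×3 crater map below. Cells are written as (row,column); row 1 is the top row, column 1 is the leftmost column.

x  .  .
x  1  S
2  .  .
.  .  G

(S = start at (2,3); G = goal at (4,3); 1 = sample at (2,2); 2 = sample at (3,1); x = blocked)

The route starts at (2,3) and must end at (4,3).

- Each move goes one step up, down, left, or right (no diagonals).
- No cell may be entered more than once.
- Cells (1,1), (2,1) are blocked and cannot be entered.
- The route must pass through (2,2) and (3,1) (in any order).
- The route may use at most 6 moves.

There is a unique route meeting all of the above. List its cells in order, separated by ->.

(2,3) -> (2,2) -> (3,2) -> (3,1) -> (4,1) -> (4,2) -> (4,3)

The 6-move cap with required stops at (2,2), (3,1) leaves no slack for detours.
Route from (2,3): left 1 to (2,2), down 1 to (3,2), left 1 to (3,1), down 1 to (4,1), right 2 to (4,3) — 6 moves in all.
Check: all required cells visited; 6 ≤ 6 moves.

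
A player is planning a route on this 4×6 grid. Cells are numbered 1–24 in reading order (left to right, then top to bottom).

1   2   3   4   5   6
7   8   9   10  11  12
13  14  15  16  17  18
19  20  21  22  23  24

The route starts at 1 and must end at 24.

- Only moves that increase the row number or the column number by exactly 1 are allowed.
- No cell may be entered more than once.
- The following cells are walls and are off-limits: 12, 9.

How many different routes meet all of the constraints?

A right/down-only route from 1 to 24 makes exactly 3 down-moves and 5 right-moves in some order.
With no other constraints that would be C(8,3) = 56 routes.
Subtract routes through each blocked cell (inclusion–exclusion for overlaps): − through 9: 30 − through 12: 6 + through 9&12: 3 → 23.
That gives 23 routes.

23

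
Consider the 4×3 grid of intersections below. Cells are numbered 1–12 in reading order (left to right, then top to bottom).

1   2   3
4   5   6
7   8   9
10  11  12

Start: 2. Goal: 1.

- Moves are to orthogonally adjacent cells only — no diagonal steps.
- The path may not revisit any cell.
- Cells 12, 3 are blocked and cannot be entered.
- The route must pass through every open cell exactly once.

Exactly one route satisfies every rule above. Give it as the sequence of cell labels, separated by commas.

2, 5, 6, 9, 8, 11, 10, 7, 4, 1

Need to visit all 10 open cells exactly once, starting at 2 and ending at 1.
Cell 6 has only two open neighbours (9 and 5), so the path must pass straight through it: one of those is the cell it's entered from and the other is where it exits.
Route from 2: down to 5, right to 6, down to 9, left to 8, down to 11, left to 10, 3× up (reaching 1) — 9 moves in all.
Check: all 10 open cells covered.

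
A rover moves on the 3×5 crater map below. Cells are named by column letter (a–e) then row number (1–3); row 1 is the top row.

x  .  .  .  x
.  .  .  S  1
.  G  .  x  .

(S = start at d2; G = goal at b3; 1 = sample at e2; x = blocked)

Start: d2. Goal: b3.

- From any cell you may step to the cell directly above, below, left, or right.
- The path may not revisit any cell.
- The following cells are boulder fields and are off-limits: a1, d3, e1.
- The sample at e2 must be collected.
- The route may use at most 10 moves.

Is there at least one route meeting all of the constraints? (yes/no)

Every way from e2 onward to b3 runs back through d2, which the route has already used — so it cannot be completed without a revisit.

no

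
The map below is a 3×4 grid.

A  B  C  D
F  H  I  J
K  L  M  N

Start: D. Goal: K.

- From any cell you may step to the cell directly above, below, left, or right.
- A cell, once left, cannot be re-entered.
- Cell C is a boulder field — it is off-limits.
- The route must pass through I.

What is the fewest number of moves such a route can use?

Any route passes through I somewhere between D and K. Summing Manhattan distances along the two legs (D → I → K) gives a lower bound of 2 + 3 = 5 moves.
A route of 5 moves achieves this: D → J → I → M → L → K.
Since 5 matches the lower bound, it is optimal.

5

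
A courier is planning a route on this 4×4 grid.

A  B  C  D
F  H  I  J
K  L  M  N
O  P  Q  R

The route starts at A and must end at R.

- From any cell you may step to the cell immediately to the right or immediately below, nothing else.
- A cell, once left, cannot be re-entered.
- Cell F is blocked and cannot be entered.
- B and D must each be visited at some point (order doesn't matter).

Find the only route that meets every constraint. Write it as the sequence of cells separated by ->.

A -> B -> C -> D -> J -> N -> R

Moves only go right or down, so the column and row indices never decrease.
Route from A: 3× right (reaching D), 3× down (reaching R) — 6 moves in all.
Check: all required cells visited.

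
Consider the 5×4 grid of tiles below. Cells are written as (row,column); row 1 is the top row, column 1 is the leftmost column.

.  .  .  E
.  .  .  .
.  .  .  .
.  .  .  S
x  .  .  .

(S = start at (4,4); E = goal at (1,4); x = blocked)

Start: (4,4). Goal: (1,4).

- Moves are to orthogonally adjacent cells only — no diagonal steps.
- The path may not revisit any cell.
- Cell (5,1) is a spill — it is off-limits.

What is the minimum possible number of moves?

3

The Manhattan distance from (4,4) to (1,4) is |4−1| + |4−4| = 3, so at least 3 moves are needed.
A route of 3 moves achieves this: (4,4) → (3,4) → (2,4) → (1,4).
Since 3 matches the lower bound, it is optimal.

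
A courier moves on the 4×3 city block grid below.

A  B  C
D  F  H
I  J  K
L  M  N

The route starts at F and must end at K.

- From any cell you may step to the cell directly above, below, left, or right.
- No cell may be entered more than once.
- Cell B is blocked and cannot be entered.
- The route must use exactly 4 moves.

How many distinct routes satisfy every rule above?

2

Need simple routes of exactly 4 moves from F to K (Manhattan distance 2, so 1 moves are spent on a detour and 1 undoing it).
Enumerating: F J M N K | F D I J K.
That gives 2 routes.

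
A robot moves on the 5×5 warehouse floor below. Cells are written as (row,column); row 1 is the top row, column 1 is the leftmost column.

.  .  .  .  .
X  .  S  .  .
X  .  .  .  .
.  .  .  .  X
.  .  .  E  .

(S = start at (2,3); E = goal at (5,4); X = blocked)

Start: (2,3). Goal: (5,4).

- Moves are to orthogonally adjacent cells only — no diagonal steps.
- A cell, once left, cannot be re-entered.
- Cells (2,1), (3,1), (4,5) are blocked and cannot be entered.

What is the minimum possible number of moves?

4

The Manhattan distance from (2,3) to (5,4) is |2−5| + |3−4| = 4, so at least 4 moves are needed.
A route of 4 moves achieves this: (2,3) → (3,3) → (4,3) → (5,3) → (5,4).
Since 4 matches the lower bound, it is optimal.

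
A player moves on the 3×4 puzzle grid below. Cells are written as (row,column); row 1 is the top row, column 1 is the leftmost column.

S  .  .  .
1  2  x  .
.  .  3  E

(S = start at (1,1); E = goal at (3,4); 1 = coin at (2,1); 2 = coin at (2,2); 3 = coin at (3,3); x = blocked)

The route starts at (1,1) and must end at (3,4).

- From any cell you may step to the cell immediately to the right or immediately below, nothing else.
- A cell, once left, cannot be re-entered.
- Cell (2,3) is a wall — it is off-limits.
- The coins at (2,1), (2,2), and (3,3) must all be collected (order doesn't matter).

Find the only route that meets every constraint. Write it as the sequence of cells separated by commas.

Moves only go right or down, so the column and row indices never decrease.
Route from (1,1): down to (2,1), right to (2,2), down to (3,2), 2× right (reaching (3,4)) — 5 moves in all.
Check: all required cells visited.

(1,1), (2,1), (2,2), (3,2), (3,3), (3,4)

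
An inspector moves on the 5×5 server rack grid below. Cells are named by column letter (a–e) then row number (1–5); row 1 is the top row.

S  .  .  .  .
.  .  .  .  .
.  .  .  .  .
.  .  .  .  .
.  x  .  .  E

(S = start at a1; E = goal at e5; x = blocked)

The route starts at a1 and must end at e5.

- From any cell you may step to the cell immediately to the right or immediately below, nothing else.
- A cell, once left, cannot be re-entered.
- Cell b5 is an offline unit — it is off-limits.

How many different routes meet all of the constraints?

65

A right/down-only route from a1 to e5 makes exactly 4 down-moves and 4 right-moves in some order.
With no other constraints that would be C(8,4) = 70 routes.
Subtract routes through each blocked cell (inclusion–exclusion for overlaps): − through b5: 5 → 65.
That gives 65 routes.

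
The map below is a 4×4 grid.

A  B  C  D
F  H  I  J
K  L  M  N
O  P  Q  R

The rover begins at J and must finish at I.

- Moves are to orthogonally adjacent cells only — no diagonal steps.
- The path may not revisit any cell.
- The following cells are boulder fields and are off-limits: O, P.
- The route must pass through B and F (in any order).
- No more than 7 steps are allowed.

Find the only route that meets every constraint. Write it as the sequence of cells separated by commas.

J, D, C, B, A, F, H, I

The 7-move cap with required stops at B, F leaves no slack for detours.
Route from J: up 1 to D, left 3 to A, down 1 to F, right 2 to I — 7 moves in all.
Check: all required cells visited; 7 ≤ 7 moves.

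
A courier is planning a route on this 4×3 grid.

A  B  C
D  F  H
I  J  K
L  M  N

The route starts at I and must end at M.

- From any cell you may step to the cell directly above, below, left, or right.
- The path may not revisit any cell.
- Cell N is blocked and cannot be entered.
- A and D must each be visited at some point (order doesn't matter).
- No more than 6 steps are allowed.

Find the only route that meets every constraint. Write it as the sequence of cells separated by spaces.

Any route must reach A and D and still end at M within 6 moves, so the order of the required stops is forced.
Route from I: 2× up (reaching A), right to B, 3× down (reaching M) — 6 moves in all.
Check: all required cells visited; 6 ≤ 6 moves.

I D A B F J M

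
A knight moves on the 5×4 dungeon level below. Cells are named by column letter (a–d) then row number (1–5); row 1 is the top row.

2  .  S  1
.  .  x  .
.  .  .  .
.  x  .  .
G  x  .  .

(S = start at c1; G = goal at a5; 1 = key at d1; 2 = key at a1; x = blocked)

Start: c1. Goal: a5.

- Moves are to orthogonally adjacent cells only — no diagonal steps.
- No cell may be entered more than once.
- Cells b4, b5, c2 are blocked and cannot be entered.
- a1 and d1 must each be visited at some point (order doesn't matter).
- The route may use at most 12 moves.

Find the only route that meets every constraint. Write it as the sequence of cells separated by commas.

c1, d1, d2, d3, c3, b3, b2, b1, a1, a2, a3, a4, a5

The budget equals the shortest possible length, so every move has to be on a shortest route through the required cells.
Route from c1: right 1 to d1, down 2 to d3, left 2 to b3, up 2 to b1, left 1 to a1, down 4 to a5 — 12 moves in all.
Check: all required cells visited; 12 ≤ 12 moves.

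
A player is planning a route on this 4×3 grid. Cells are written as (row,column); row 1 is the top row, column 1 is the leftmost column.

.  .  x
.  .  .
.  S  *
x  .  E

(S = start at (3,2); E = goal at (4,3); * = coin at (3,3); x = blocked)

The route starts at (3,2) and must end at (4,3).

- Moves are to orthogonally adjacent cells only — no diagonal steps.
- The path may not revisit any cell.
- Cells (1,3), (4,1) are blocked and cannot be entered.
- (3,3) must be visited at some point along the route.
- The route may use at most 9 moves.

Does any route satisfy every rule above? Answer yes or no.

yes

One route that works: (3,2) → (3,3) → (4,3).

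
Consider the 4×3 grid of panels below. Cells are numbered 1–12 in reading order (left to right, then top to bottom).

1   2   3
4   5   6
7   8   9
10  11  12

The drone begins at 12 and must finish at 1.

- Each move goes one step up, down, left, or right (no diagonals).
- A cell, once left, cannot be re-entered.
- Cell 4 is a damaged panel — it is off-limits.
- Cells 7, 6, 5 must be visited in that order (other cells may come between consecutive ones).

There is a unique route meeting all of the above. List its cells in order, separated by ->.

The waypoints must appear in the order 7, 6, 5, with no cell reused.
Route from 12: left 2 to 10, up 1 to 7, right 2 to 9, up 1 to 6, left 1 to 5, up 1 to 2, left 1 to 1 — 9 moves in all.
Check: order respected (7 at step 3, 6 at step 6, 5 at step 7).

12 -> 11 -> 10 -> 7 -> 8 -> 9 -> 6 -> 5 -> 2 -> 1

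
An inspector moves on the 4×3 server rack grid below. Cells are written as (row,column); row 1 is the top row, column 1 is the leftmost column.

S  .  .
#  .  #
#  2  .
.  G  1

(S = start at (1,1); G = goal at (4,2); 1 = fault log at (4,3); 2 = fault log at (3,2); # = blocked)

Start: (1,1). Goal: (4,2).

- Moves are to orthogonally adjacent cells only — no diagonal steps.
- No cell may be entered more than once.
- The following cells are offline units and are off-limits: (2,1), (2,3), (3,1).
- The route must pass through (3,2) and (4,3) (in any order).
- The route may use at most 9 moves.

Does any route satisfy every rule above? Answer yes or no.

yes

One route that works: (1,1) → (1,2) → (2,2) → (3,2) → (3,3) → (4,3) → (4,2).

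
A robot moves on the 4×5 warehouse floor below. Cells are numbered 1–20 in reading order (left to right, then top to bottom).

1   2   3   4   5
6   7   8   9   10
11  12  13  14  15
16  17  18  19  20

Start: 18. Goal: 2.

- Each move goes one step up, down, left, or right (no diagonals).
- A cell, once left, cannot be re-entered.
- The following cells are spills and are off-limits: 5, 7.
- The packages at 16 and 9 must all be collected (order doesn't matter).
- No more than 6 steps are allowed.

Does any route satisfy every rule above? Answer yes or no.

no

Even ignoring the no-revisit rule, getting from 18 to 2, taking the cheapest ordering 18 → 16 → 9 → 2 needs at least 2 + 5 + 3 = 10 moves (Manhattan distance per leg), which exceeds the 6-move limit.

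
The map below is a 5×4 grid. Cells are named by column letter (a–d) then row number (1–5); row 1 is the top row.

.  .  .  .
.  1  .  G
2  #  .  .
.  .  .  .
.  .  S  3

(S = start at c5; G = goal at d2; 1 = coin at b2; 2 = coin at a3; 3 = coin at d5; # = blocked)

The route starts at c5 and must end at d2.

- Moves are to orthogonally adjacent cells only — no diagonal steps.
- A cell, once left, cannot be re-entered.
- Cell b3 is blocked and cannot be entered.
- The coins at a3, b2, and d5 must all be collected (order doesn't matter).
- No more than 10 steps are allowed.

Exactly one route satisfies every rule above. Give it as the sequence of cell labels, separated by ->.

The 10-move cap with required stops at a3, b2, d5 leaves no slack for detours.
Route from c5: right 1 to d5, up 1 to d4, left 3 to a4, up 2 to a2, right 3 to d2 — 10 moves in all.
Check: all required cells visited; 10 ≤ 10 moves.

c5 -> d5 -> d4 -> c4 -> b4 -> a4 -> a3 -> a2 -> b2 -> c2 -> d2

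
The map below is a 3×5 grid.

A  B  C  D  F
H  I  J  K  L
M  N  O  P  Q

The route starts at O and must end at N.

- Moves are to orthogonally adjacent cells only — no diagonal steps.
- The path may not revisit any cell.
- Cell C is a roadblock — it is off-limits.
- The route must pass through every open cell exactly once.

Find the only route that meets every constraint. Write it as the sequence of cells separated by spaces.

O P Q L F D K J I B A H M N

Need to visit all 14 open cells exactly once, starting at O and ending at N.
Cell D has only two open neighbours (K and F), so the path must pass straight through it: one of those is the cell it's entered from and the other is where it exits.
Route from O: right 2 to Q, up 2 to F, left 1 to D, down 1 to K, left 2 to I, up 1 to B, left 1 to A, down 2 to M, right 1 to N — 13 moves in all.
Check: all 14 open cells covered.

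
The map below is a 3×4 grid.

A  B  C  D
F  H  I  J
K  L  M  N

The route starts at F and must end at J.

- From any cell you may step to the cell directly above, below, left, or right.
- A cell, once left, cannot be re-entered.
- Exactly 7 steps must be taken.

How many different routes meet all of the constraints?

12

Need simple routes of exactly 7 moves from F to J (Manhattan distance 3, so 2 moves are spent on a detour and 2 undoing it).
Branch systematically from the start, pruning whenever the remaining move budget drops below the Manhattan distance to J or differs from it in parity. Grouping the completions by first move — via A: 5; via K: 5; via H: 2 — and summing: 5 + 5 + 2 = 12.
That gives 12 routes.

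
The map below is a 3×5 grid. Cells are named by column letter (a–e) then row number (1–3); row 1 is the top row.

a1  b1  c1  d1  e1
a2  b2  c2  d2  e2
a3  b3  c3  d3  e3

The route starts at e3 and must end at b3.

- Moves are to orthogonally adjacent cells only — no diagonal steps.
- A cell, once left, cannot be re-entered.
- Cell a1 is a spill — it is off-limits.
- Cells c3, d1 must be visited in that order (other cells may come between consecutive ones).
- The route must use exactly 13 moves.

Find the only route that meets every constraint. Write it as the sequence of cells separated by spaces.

The waypoints must appear in the order c3, d1, with no cell reused.
Route from e3: left 2 to c3, up 1 to c2, right 2 to e2, up 1 to e1, left 3 to b1, down 1 to b2, left 1 to a2, down 1 to a3, right 1 to b3 — 13 moves in all.
Check: order respected (c3 at step 2, d1 at step 7); 13 moves as required.

e3 d3 c3 c2 d2 e2 e1 d1 c1 b1 b2 a2 a3 b3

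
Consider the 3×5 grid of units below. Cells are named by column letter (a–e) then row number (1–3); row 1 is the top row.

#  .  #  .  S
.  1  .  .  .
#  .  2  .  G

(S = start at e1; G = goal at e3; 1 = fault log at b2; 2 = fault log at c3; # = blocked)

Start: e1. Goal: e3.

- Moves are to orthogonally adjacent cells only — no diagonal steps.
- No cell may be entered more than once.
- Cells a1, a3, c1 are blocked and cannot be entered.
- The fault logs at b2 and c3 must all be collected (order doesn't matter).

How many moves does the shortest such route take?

8

Any route passes through b2 and c3 in some order between e1 and e3. Summing Manhattan distances along each leg and taking the cheapest ordering (e1 → b2 → c3 → e3) gives a lower bound of 4 + 2 + 2 = 8 moves.
A route of 8 moves achieves this: e1 → e2 → d2 → c2 → b2 → b3 → c3 → d3 → e3.
Since 8 matches the lower bound, it is optimal.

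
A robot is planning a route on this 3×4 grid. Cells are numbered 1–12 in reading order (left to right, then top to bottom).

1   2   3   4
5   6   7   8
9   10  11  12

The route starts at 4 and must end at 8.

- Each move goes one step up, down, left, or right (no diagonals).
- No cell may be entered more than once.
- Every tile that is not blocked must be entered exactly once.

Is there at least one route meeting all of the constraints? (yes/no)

One route that works: 4 → 3 → 7 → 6 → 2 → 1 → 5 → 9 → 10 → 11 → 12 → 8.

yes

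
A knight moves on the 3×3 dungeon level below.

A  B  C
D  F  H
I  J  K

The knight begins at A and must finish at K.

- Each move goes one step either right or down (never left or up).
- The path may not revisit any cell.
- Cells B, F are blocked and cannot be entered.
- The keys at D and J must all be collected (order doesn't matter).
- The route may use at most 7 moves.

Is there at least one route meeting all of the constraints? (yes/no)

yes

One route that works: A → D → I → J → K.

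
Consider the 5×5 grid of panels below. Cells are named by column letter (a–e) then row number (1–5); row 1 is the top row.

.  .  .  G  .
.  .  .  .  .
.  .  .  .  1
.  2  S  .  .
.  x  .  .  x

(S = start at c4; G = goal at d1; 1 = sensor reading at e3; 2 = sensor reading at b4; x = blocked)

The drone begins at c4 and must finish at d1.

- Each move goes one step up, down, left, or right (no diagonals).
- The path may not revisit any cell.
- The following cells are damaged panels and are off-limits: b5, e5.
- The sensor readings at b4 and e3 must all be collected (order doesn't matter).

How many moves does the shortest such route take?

Any route passes through b4 and e3 in some order between c4 and d1. Summing Manhattan distances along each leg and taking the cheapest ordering (c4 → b4 → e3 → d1) gives a lower bound of 1 + 4 + 3 = 8 moves.
A route of 8 moves achieves this: c4 → b4 → b3 → c3 → d3 → e3 → e2 → e1 → d1.
Since 8 matches the lower bound, it is optimal.

8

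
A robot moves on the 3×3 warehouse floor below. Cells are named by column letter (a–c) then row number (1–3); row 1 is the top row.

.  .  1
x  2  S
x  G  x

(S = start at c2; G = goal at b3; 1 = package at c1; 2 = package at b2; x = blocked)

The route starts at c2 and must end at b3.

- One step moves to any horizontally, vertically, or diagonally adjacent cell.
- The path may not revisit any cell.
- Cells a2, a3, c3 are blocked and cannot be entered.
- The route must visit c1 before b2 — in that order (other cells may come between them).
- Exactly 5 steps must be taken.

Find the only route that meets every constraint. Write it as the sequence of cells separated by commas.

c2, c1, b1, a1, b2, b3

The waypoints must appear in the order c1, b2, with no cell reused.
Route from c2: up 1 to c1, left 2 to a1, down-right 1 to b2, down 1 to b3 — 5 moves in all.
Check: order respected (1 at step 1, 2 at step 4); 5 moves as required.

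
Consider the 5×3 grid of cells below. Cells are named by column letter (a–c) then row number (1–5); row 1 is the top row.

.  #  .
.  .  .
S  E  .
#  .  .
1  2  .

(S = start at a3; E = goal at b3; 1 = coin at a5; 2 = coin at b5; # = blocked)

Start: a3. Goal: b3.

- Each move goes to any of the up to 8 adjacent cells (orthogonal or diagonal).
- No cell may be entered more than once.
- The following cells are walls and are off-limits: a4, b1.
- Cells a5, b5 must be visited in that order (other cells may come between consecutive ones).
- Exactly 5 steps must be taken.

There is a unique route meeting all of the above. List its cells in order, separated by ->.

The waypoints must appear in the order a5, b5, with no cell reused.
Route from a3: down-right 1 to b4, down-left 1 to a5, right 1 to b5, up-right 1 to c4, up-left 1 to b3 — 5 moves in all.
Check: order respected (1 at step 2, 2 at step 3); 5 moves as required.

a3 -> b4 -> a5 -> b5 -> c4 -> b3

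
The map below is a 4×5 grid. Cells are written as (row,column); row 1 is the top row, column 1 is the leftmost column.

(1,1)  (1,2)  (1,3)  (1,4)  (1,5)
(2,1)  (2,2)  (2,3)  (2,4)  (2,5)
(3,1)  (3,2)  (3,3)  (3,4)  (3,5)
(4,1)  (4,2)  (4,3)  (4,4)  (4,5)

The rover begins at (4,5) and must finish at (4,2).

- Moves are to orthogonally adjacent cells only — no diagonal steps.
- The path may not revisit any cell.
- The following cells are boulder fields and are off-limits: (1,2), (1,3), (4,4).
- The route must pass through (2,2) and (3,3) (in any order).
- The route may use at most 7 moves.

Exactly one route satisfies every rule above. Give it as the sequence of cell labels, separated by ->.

(4,5) -> (3,5) -> (3,4) -> (3,3) -> (2,3) -> (2,2) -> (3,2) -> (4,2)

Any route must reach (2,2) and (3,3) and still end at (4,2) within 7 moves, so the order of the required stops is forced.
Route from (4,5): up to (3,5), 2× left (reaching (3,3)), up to (2,3), left to (2,2), 2× down (reaching (4,2)) — 7 moves in all.
Check: all required cells visited; 7 ≤ 7 moves.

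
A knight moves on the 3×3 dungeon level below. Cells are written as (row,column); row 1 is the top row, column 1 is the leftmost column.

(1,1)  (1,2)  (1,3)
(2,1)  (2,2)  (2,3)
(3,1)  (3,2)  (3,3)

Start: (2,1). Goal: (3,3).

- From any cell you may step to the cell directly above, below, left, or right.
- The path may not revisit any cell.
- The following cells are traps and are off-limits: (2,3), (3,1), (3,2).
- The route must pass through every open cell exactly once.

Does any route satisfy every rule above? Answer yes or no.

Cell (1,3) has only one open neighbour but is neither the start nor the goal, so a Hamiltonian route would have to both enter and leave it through the same neighbour — impossible without revisiting.

no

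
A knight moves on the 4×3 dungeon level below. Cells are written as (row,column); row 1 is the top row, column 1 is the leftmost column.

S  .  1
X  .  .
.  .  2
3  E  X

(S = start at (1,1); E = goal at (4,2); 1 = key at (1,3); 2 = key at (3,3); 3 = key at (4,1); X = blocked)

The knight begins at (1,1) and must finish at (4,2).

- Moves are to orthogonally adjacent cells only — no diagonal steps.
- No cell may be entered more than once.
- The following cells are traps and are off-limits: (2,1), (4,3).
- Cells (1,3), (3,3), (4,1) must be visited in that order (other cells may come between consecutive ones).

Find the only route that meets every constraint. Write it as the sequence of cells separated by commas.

The waypoints must appear in the order (1,3), (3,3), (4,1), with no cell reused.
Route from (1,1): right 2 to (1,3), down 2 to (3,3), left 2 to (3,1), down 1 to (4,1), right 1 to (4,2) — 8 moves in all.
Check: order respected (1 at step 2, 2 at step 4, 3 at step 7).

(1,1), (1,2), (1,3), (2,3), (3,3), (3,2), (3,1), (4,1), (4,2)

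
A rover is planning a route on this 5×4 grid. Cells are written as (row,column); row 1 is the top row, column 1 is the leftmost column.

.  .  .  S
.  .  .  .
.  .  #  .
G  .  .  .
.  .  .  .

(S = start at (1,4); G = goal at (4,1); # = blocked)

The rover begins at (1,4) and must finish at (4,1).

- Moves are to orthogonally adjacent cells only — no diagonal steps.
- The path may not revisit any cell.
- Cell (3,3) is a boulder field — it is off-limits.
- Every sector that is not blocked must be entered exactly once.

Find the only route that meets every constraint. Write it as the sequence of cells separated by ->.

(1,4) -> (1,3) -> (1,2) -> (1,1) -> (2,1) -> (3,1) -> (3,2) -> (2,2) -> (2,3) -> (2,4) -> (3,4) -> (4,4) -> (5,4) -> (5,3) -> (4,3) -> (4,2) -> (5,2) -> (5,1) -> (4,1)

Need to visit all 19 open cells exactly once, starting at (1,4) and ending at (4,1).
Cell (1,1) has only two open neighbours ((2,1) and (1,2)), so the path must pass straight through it: one of those is the cell it's entered from and the other is where it exits.
Route from (1,4): left 3 to (1,1), down 2 to (3,1), right 1 to (3,2), up 1 to (2,2), right 2 to (2,4), down 3 to (5,4), left 1 to (5,3), up 1 to (4,3), left 1 to (4,2), down 1 to (5,2), left 1 to (5,1), up 1 to (4,1) — 18 moves in all.
Check: all 19 open cells covered.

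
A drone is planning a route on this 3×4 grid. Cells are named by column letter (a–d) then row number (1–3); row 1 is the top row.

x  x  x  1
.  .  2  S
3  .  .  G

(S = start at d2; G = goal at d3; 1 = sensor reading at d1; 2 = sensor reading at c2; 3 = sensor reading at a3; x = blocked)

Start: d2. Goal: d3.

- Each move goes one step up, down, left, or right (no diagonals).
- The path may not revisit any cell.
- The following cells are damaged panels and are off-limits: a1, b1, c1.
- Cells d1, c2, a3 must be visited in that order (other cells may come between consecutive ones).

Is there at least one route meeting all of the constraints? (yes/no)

no

d1 must be visited but has only one open neighbour (d2), and it is neither the start nor the goal — the route would have to enter and leave through d2, re-entering it.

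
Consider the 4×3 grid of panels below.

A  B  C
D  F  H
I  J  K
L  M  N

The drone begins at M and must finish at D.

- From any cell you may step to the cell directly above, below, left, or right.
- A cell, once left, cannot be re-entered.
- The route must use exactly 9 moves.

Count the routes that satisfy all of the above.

6

Need simple routes of exactly 9 moves from M to D (Manhattan distance 3, so 3 moves are spent on a detour and 3 undoing it).
Enumerating: M L I J F H C B A D | M L I J K H C B F D | M L I J K H C B A D | M L I J K H F B A D | M N K H C B F J I D | M N K J F H C B A D.
That gives 6 routes.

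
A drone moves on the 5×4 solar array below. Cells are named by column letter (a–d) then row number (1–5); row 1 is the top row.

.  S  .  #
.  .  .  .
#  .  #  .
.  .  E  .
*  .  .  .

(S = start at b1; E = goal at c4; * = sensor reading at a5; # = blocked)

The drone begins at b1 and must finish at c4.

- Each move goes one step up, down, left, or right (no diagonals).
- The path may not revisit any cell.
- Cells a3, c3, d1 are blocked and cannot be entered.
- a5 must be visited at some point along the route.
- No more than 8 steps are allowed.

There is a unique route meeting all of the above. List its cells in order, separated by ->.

The 8-move cap with required stops at a5 leaves no slack for detours.
Route from b1: 3× down (reaching b4), left to a4, down to a5, 2× right (reaching c5), up to c4 — 8 moves in all.
Check: all required cells visited; 8 ≤ 8 moves.

b1 -> b2 -> b3 -> b4 -> a4 -> a5 -> b5 -> c5 -> c4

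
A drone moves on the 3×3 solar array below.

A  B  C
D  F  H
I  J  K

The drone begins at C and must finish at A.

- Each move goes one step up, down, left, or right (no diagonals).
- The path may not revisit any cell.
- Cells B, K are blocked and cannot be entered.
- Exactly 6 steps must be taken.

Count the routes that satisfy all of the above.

1

Need simple routes of exactly 6 moves from C to A (Manhattan distance 2, so 2 moves are spent on a detour and 2 undoing it).
Enumerating: C H F J I D A.
That gives 1 route.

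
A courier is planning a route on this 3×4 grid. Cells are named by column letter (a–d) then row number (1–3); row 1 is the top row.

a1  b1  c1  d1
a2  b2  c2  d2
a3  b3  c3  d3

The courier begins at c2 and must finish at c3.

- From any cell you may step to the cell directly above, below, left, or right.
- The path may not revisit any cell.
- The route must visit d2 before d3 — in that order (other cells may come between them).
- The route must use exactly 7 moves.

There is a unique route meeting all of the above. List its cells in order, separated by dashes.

The waypoints must appear in the order d2, d3, with no cell reused.
Route from c2: left to b2, up to b1, 2× right (reaching d1), 2× down (reaching d3), left to c3 — 7 moves in all.
Check: order respected (d2 at step 5, d3 at step 6); 7 moves as required.

c2 - b2 - b1 - c1 - d1 - d2 - d3 - c3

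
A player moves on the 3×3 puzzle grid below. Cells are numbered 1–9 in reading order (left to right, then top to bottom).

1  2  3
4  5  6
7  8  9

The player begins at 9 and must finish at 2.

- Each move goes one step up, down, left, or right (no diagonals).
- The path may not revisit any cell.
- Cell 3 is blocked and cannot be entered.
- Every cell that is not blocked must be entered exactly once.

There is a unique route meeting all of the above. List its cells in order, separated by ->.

9 -> 6 -> 5 -> 8 -> 7 -> 4 -> 1 -> 2

Need to visit all 8 open cells exactly once, starting at 9 and ending at 2.
Cell 7 has only two open neighbours (4 and 8), so the path must pass straight through it: one of those is the cell it's entered from and the other is where it exits.
Route from 9: up 1 to 6, left 1 to 5, down 1 to 8, left 1 to 7, up 2 to 1, right 1 to 2 — 7 moves in all.
Check: all 8 open cells covered.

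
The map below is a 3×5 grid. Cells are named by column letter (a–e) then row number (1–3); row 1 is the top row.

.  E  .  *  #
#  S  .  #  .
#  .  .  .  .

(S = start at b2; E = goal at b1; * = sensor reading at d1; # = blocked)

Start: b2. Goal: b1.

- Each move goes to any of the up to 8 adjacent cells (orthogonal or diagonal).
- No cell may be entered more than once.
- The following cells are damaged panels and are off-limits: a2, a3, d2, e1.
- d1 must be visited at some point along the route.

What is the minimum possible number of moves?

Any route passes through d1 somewhere between b2 and b1. Summing Chebyshev distances along the two legs (b2 → d1 → b1) gives a lower bound of 2 + 2 = 4 moves.
A route of 4 moves achieves this: b2 → c1 → d1 → c2 → b1.
Since 4 matches the lower bound, it is optimal.

4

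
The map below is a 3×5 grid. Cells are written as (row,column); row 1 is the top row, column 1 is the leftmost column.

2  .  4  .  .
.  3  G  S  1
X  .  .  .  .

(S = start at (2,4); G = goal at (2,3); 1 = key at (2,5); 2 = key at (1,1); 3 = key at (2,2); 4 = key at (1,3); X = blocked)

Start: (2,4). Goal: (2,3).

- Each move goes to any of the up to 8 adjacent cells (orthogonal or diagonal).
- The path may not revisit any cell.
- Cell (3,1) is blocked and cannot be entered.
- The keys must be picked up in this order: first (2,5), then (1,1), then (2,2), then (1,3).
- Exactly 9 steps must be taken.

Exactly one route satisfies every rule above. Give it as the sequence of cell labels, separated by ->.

(2,4) -> (2,5) -> (3,4) -> (3,3) -> (3,2) -> (2,1) -> (1,1) -> (2,2) -> (1,3) -> (2,3)

The waypoints must appear in the order (2,5), (1,1), (2,2), (1,3), with no cell reused.
Route from (2,4): right to (2,5), down-left to (3,4), 2× left (reaching (3,2)), up-left to (2,1), up to (1,1), down-right to (2,2), up-right to (1,3), down to (2,3) — 9 moves in all.
Check: order respected (1 at step 1, 2 at step 6, 3 at step 7, 4 at step 8); 9 moves as required.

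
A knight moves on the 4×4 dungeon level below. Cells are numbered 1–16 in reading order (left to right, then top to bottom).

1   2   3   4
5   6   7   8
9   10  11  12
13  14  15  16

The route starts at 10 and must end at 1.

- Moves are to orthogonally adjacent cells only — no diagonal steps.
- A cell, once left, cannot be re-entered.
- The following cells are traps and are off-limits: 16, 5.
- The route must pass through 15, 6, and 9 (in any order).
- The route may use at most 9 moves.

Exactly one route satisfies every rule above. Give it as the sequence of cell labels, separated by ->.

10 -> 9 -> 13 -> 14 -> 15 -> 11 -> 7 -> 6 -> 2 -> 1

Any route must reach 15, 6, and 9 and still end at 1 within 9 moves, so the order of the required stops is forced.
Route from 10: left 1 to 9, down 1 to 13, right 2 to 15, up 2 to 7, left 1 to 6, up 1 to 2, left 1 to 1 — 9 moves in all.
Check: all required cells visited; 9 ≤ 9 moves.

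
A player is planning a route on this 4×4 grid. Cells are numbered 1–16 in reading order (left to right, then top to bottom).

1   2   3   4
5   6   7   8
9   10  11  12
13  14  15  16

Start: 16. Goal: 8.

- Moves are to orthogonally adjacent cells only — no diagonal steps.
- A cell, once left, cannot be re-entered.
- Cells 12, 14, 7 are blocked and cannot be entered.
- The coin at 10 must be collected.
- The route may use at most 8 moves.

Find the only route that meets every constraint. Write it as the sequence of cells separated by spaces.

Any route must reach 10 and still end at 8 within 8 moves, so the order of the required stops is forced.
Route from 16: left 1 to 15, up 1 to 11, left 1 to 10, up 2 to 2, right 2 to 4, down 1 to 8 — 8 moves in all.
Check: all required cells visited; 8 ≤ 8 moves.

16 15 11 10 6 2 3 4 8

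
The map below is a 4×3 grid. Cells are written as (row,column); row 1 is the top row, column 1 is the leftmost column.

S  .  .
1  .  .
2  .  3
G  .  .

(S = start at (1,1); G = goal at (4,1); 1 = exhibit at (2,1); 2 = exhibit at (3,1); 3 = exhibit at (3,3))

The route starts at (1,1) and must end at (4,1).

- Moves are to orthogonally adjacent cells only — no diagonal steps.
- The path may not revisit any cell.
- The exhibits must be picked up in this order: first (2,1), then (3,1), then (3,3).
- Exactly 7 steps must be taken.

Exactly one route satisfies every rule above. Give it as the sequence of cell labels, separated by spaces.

(1,1) (2,1) (3,1) (3,2) (3,3) (4,3) (4,2) (4,1)

The waypoints must appear in the order (2,1), (3,1), (3,3), with no cell reused.
Route from (1,1): down 2 to (3,1), right 2 to (3,3), down 1 to (4,3), left 2 to (4,1) — 7 moves in all.
Check: order respected (1 at step 1, 2 at step 2, 3 at step 4); 7 moves as required.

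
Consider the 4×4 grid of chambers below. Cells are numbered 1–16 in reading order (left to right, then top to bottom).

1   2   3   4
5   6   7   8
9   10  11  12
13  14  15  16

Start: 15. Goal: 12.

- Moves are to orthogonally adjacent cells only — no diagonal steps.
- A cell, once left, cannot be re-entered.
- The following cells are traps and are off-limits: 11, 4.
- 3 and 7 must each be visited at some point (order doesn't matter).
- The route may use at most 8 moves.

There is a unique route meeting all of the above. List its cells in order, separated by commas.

15, 14, 10, 6, 2, 3, 7, 8, 12

Any route must reach 3 and 7 and still end at 12 within 8 moves, so the order of the required stops is forced.
Route from 15: left to 14, 3× up (reaching 2), right to 3, down to 7, right to 8, down to 12 — 8 moves in all.
Check: all required cells visited; 8 ≤ 8 moves.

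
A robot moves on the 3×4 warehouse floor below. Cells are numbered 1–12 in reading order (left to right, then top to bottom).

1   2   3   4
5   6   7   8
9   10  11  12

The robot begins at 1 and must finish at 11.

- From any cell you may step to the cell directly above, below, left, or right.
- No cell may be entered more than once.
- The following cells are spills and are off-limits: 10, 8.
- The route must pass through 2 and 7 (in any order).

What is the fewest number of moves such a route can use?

4

Any route passes through 2 and 7 in some order between 1 and 11. Summing Manhattan distances along each leg and taking the cheapest ordering (1 → 2 → 7 → 11) gives a lower bound of 1 + 2 + 1 = 4 moves.
A route of 4 moves achieves this: 1 → 2 → 6 → 7 → 11.
Since 4 matches the lower bound, it is optimal.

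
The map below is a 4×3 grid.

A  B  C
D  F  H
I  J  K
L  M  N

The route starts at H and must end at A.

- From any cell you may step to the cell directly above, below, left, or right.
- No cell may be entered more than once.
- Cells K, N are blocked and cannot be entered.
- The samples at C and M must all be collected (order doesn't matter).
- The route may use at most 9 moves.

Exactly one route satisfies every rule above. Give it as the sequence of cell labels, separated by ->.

The budget equals the shortest possible length, so every move has to be on a shortest route through the required cells.
Route from H: up 1 to C, left 1 to B, down 3 to M, left 1 to L, up 3 to A — 9 moves in all.
Check: all required cells visited; 9 ≤ 9 moves.

H -> C -> B -> F -> J -> M -> L -> I -> D -> A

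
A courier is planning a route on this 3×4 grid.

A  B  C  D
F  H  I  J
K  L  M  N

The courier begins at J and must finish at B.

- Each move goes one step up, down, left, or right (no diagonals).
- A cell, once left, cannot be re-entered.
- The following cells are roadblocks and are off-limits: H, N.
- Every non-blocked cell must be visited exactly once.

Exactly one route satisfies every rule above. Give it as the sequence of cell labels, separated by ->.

Need to visit all 10 open cells exactly once, starting at J and ending at B.
Cell K has only two open neighbours (F and L), so the path must pass straight through it: one of those is the cell it's entered from and the other is where it exits.
Route from J: up to D, left to C, 2× down (reaching M), 2× left (reaching K), 2× up (reaching A), right to B — 9 moves in all.
Check: all 10 open cells covered.

J -> D -> C -> I -> M -> L -> K -> F -> A -> B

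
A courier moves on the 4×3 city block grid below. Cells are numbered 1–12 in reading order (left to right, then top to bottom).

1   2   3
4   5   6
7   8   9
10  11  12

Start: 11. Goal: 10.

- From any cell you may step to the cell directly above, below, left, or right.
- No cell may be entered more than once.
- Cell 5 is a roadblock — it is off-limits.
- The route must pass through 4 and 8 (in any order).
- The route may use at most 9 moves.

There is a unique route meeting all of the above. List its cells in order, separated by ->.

The 9-move cap with required stops at 4, 8 leaves no slack for detours.
Route from 11: up 1 to 8, right 1 to 9, up 2 to 3, left 2 to 1, down 3 to 10 — 9 moves in all.
Check: all required cells visited; 9 ≤ 9 moves.

11 -> 8 -> 9 -> 6 -> 3 -> 2 -> 1 -> 4 -> 7 -> 10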